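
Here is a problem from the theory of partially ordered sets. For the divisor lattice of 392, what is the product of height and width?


Height = length of longest chain minus 1; width = size of largest antichain.
A maximum chain: 1 | 7 | 49 | 98 | 196 | 392  (height 5).
A maximum antichain: {4, 14, 49}  (width 3).
Product = 5 * 3 = 15


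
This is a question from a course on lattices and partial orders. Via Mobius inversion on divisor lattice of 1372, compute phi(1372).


phi(n) = n * prod_{p|n} (1 - 1/p).
Prime divisors of 1372: [2, 7]
phi(1372) = 1372 * (1 - 1/2) * (1 - 1/7)
phi(1372) = 588


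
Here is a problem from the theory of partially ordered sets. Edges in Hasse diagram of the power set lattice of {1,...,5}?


A cover relation a -< b holds when a < b with no c strictly between.
Cover relations:
  {} -< {1}
  {} -< {2}
  {} -< {3}
  {} -< {4}
  {} -< {5}
  {1} -< {1,2}
  {1} -< {1,3}
  {1} -< {1,4}
  ...72 more
Total: 80


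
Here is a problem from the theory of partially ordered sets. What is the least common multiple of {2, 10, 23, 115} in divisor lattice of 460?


In a divisor lattice, join = lcm (least common multiple).
Compute lcm iteratively: start with first element, then lcm(current, next).
Elements: [2, 10, 23, 115]
lcm(2,10) = 10
lcm(10,23) = 230
lcm(230,115) = 230
Final lcm = 230


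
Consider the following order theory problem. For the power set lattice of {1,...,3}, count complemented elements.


An element a is complemented if some b has a meet b = bottom, a join b = top.
every subset A has complement S\A, so all elements are complemented.
Complemented elements: {}, {1}, {2}, {3}, {1,2}, {1,3}, ... (2 more)
Count: 8


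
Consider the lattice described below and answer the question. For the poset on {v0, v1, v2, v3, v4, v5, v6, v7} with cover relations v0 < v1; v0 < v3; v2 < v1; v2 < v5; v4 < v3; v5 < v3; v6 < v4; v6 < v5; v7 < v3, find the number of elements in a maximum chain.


A chain is a totally ordered subset; we count the number of elements in a maximum chain.
Compute, for each element x, the size of the longest chain ending at x:
  v0: 1
  v2: 1
  v6: 1
  v7: 1
  v4: 2
  v1: 2
  ...
A maximum chain: v6 < v4 < v3
Number of elements in the longest chain: 3


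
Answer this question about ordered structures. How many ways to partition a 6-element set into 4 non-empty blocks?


S(n,k) = k*S(n-1,k) + S(n-1,k-1).
S(5,4) = 10, S(5,3) = 25
S(6,4) = 4*10 + 25 = 40 + 25
S(6,4) = 65


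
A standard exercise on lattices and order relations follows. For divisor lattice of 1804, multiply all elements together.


Divisors of 1804: [1, 2, 4, 11, 22, 41, 44, 82, 164, 451, 902, 1804]
Product = n^(d(n)/2) = 1804^(12/2)
Product = 34468247221412663296


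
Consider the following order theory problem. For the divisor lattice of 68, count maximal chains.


A maximal chain goes from the minimum element to a maximal element via cover relations.
Counting all min-to-max paths in the cover graph.
Total maximal chains: 3


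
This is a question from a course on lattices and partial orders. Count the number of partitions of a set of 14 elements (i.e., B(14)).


B(n) = number of set partitions of an n-element set.
B(n) satisfies the recurrence: B(n+1) = sum_k C(n,k)*B(k).
B(14) = 190899322


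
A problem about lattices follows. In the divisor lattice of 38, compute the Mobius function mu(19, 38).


In a divisor lattice, mu(a,b) = mu(b/a) where mu is the classical Mobius function.
b/a = 38/19 = 2
Prime factorization of 2: primes [2]
2 is squarefree with 1 prime factor(s), so mu(2) = (-1)^1 = -1


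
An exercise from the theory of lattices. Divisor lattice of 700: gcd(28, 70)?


Meet=gcd.
gcd(28,70)=14


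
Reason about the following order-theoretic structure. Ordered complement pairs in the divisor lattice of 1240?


Complement pair (a,b): a meet b = bottom, a join b = top.
Here: gcd(a,b)=1 and lcm(a,b)=1240, i.e. a*b=1240 with a,b coprime.
Pairs found: (1,1240), (5,248), (8,155), (31,40), ... (4 more)
Total ordered pairs: 8


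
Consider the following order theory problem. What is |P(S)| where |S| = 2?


Power set = 2^n.
2^2 = 4


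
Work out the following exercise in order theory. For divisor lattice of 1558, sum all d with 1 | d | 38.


Interval [1,38] in divisors of 1558: [1, 2, 19, 38]
Sum = 60


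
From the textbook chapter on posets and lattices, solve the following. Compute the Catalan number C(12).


C(n) = C(2n, n) / (n+1).
C(24, 12) = 2704156
C(12) = 2704156 / 13 = 208012


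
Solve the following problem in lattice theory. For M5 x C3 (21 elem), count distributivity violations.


Distributive law: a ^ (b v c) = (a ^ b) v (a ^ c).
Check all 21^3 = 9261 ordered triples (a,b,c).
  e.g. a=(a1,0), b=(a2,0), c=(a3,0): lhs=(a1,0) != rhs=(0,0)
  e.g. a=(a1,0), b=(a2,0), c=(a3,1): lhs=(a1,0) != rhs=(0,0)
Total violating triples: 1620


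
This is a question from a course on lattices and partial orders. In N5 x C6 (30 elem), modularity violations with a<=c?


Modular law: if a <= c then a v (b ^ c) = (a v b) ^ c.
Check all triples (a,b,c) with a <= c among 30 elements.
  e.g. a=(a,0), b=(c,0), c=(b,0): lhs=(a,0) != rhs=(b,0)
  e.g. a=(a,0), b=(c,1), c=(b,0): lhs=(a,0) != rhs=(b,0)
Total violating triples: 126


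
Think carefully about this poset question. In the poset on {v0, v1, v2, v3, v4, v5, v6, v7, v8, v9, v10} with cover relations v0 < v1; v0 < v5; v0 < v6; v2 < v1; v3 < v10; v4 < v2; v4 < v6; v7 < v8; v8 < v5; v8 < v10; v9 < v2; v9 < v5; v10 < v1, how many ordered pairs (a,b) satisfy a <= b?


The order relation is {(a,b) : a <= b}, reflexive so it includes (a,a).
Examples: (v0,v0), (v0,v1), (v0,v5), (v0,v6), (v1,v1), ...
Total ordered pairs: 31


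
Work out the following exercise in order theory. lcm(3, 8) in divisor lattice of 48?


Join=lcm.
gcd(3,8)=1
lcm=24


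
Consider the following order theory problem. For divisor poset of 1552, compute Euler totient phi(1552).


phi(n) = n * prod_{p|n} (1 - 1/p).
Prime divisors of 1552: [2, 97]
phi(1552) = 1552 * (1 - 1/2) * (1 - 1/97)
phi(1552) = 768


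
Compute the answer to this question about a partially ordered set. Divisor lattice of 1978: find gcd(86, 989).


In a divisor lattice, meet = gcd (greatest common divisor).
By Euclidean algorithm or factoring: gcd(86,989) = 43


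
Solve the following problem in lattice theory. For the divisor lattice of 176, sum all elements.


sigma(n) = sum of divisors.
Divisors of 176: [1, 2, 4, 8, 11, 16, 22, 44, 88, 176]
Sum = 372


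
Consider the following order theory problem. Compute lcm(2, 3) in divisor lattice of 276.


In a divisor lattice, join = lcm (least common multiple).
gcd(2,3) = 1
lcm(2,3) = 2*3/gcd = 6/1 = 6


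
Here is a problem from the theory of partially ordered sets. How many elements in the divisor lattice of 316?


Divisors of 316: [1, 2, 4, 79, 158, 316]
Count: 6


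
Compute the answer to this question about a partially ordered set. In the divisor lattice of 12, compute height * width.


Height = length of longest chain minus 1; width = size of largest antichain.
A maximum chain: 1 | 3 | 6 | 12  (height 3).
A maximum antichain: {2, 3}  (width 2).
Product = 3 * 2 = 6


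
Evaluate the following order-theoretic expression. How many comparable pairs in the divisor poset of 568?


A comparable pair {a,b} has a < b or b < a in the order.
Count unordered pairs where one element is strictly below the other.
Examples: {1,2}, {1,4}, {1,8}, {1,71}, ...
Total comparable pairs: 22


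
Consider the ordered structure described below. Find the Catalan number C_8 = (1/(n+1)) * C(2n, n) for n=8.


C(n) = C(2n, n) / (n+1).
C(16, 8) = 12870
C(8) = 12870 / 9 = 1430


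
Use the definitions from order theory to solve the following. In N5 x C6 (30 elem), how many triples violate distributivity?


Distributive law: a ^ (b v c) = (a ^ b) v (a ^ c).
Check all 30^3 = 27000 ordered triples (a,b,c).
  e.g. a=(b,0), b=(a,0), c=(c,0): lhs=(b,0) != rhs=(a,0)
  e.g. a=(b,0), b=(a,0), c=(c,1): lhs=(b,0) != rhs=(a,0)
Total violating triples: 432


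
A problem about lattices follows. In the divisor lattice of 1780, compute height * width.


Height = length of longest chain minus 1; width = size of largest antichain.
A maximum chain: 1 | 89 | 445 | 890 | 1780  (height 4).
A maximum antichain: {4, 10, 178, 445}  (width 4).
Product = 4 * 4 = 16


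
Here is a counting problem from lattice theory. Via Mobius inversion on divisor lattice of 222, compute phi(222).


phi(n) = n * prod_{p|n} (1 - 1/p).
Prime divisors of 222: [2, 3, 37]
phi(222) = 222 * (1 - 1/2) * (1 - 1/3) * (1 - 1/37)
phi(222) = 72


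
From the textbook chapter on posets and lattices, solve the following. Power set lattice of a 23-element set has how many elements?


Power set = 2^n.
2^23 = 8388608


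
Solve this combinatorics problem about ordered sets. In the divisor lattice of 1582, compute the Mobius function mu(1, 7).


In a divisor lattice, mu(a,b) = mu(b/a) where mu is the classical Mobius function.
b/a = 7/1 = 7
Prime factorization of 7: primes [7]
7 is squarefree with 1 prime factor(s), so mu(7) = (-1)^1 = -1


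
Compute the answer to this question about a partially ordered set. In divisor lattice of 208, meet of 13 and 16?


In a divisor lattice, meet = gcd (greatest common divisor).
By Euclidean algorithm or factoring: gcd(13,16) = 1


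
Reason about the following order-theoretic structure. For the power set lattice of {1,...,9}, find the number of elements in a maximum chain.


A chain is a totally ordered subset; we count the number of elements in a maximum chain.
Compute, for each element x, the size of the longest chain ending at x:
  {}: 1
  {1}: 2
  {2}: 2
  {3}: 2
  {4}: 2
  {5}: 2
  ...
A maximum chain: {} < {1} < {1,2} < {1,2,3} < {1,2,3,4} < {1,2,3,4,5} < {1,2,3,4,5,6} < {1,2,3,4,5,6,7} < {1,2,3,4,5,6,7,8} < {1,2,3,4,5,6,7,8,9}
Number of elements in the longest chain: 10


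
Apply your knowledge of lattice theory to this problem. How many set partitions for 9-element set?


B(n) = number of set partitions of an n-element set.
B(n) satisfies the recurrence: B(n+1) = sum_k C(n,k)*B(k).
B(9) = 21147


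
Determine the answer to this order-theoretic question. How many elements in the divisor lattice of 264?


Divisors of 264: [1, 2, 3, 4, 6, 8, 11, 12, 22, 24, 33, 44, 66, 88, 132, 264]
Count: 16


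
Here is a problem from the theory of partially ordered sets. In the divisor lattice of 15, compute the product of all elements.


Divisors of 15: [1, 3, 5, 15]
Product = n^(d(n)/2) = 15^(4/2)
Product = 225


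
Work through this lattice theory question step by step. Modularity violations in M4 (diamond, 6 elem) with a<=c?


Modular law: if a <= c then a v (b ^ c) = (a v b) ^ c.
Check all triples (a,b,c) with a <= c among 6 elements.
This lattice is modular (diamonds M_m and their chain-products are modular).
Total violating triples: 0


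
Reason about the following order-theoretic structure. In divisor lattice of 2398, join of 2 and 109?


In a divisor lattice, join = lcm (least common multiple).
gcd(2,109) = 1
lcm(2,109) = 2*109/gcd = 218/1 = 218


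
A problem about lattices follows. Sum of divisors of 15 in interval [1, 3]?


Interval [1,3] in divisors of 15: [1, 3]
Sum = 4


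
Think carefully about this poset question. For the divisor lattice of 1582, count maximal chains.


A maximal chain goes from the minimum element to a maximal element via cover relations.
Counting all min-to-max paths in the cover graph.
Total maximal chains: 6


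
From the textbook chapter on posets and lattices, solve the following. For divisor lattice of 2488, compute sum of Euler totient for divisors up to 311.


Divisors of 2488 up to 311: [1, 2, 4, 8, 311]
phi values: [1, 1, 2, 4, 310]
Sum = 318


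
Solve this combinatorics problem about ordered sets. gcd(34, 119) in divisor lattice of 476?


Meet=gcd.
gcd(34,119)=17


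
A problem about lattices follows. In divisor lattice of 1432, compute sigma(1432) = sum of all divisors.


sigma(n) = sum of divisors.
Divisors of 1432: [1, 2, 4, 8, 179, 358, 716, 1432]
Sum = 2700


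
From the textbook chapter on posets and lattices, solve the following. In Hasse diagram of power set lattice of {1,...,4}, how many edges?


A cover relation a -< b holds when a < b with no c strictly between.
Cover relations:
  {} -< {1}
  {} -< {2}
  {} -< {3}
  {} -< {4}
  {1} -< {1,2}
  {1} -< {1,3}
  {1} -< {1,4}
  {2} -< {1,2}
  ...24 more
Total: 32


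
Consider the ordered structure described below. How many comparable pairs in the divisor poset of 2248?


A comparable pair {a,b} has a < b or b < a in the order.
Count unordered pairs where one element is strictly below the other.
Examples: {1,2}, {1,4}, {1,8}, {1,281}, ...
Total comparable pairs: 22


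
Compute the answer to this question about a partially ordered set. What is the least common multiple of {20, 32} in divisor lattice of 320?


In a divisor lattice, join = lcm (least common multiple).
Compute lcm iteratively: start with first element, then lcm(current, next).
Elements: [20, 32]
lcm(20,32) = 160
Final lcm = 160


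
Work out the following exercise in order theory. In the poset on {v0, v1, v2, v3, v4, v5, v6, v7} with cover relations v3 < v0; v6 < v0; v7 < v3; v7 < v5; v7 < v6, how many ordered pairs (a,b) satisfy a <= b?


The order relation is {(a,b) : a <= b}, reflexive so it includes (a,a).
Examples: (v0,v0), (v1,v1), (v2,v2), (v3,v0), (v3,v3), ...
Total ordered pairs: 14


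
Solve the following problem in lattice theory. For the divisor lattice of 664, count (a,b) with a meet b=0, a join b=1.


Complement pair (a,b): a meet b = bottom, a join b = top.
Here: gcd(a,b)=1 and lcm(a,b)=664, i.e. a*b=664 with a,b coprime.
Pairs found: (1,664), (8,83), (83,8), (664,1)
Total ordered pairs: 4


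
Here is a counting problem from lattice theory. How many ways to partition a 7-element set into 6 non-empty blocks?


S(n,k) = k*S(n-1,k) + S(n-1,k-1).
S(6,6) = 1, S(6,5) = 15
S(7,6) = 6*1 + 15 = 6 + 15
S(7,6) = 21


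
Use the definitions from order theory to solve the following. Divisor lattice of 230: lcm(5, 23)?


Join=lcm.
gcd(5,23)=1
lcm=115


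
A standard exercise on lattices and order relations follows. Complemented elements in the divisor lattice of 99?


An element a is complemented if some b has a meet b = bottom, a join b = top.
a is complemented iff gcd(a, n/a)=1, i.e. a is a unitary divisor of 99.
Complemented elements: 1, 9, 11, 99
Count: 4


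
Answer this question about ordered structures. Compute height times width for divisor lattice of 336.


Height = length of longest chain minus 1; width = size of largest antichain.
A maximum chain: 1 | 7 | 21 | 42 | 84 | 168 | 336  (height 6).
A maximum antichain: {4, 6, 14, 21}  (width 4).
Product = 6 * 4 = 24


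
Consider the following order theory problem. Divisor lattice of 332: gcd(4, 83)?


Meet=gcd.
gcd(4,83)=1


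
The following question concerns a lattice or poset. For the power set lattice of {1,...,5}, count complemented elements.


An element a is complemented if some b has a meet b = bottom, a join b = top.
every subset A has complement S\A, so all elements are complemented.
Complemented elements: {}, {1}, {2}, {3}, {4}, {5}, ... (26 more)
Count: 32


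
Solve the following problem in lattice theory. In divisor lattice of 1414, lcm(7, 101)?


Join=lcm.
gcd(7,101)=1
lcm=707


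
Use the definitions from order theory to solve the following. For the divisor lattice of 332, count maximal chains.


A maximal chain goes from the minimum element to a maximal element via cover relations.
Counting all min-to-max paths in the cover graph.
Total maximal chains: 3


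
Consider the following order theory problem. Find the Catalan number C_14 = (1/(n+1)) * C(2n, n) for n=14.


C(n) = C(2n, n) / (n+1).
C(28, 14) = 40116600
C(14) = 40116600 / 15 = 2674440


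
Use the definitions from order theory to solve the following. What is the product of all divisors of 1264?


Divisors of 1264: [1, 2, 4, 8, 16, 79, 158, 316, 632, 1264]
Product = n^(d(n)/2) = 1264^(10/2)
Product = 3226527490637824


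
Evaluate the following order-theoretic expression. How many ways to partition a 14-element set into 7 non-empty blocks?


S(n,k) = k*S(n-1,k) + S(n-1,k-1).
S(13,7) = 5715424, S(13,6) = 9321312
S(14,7) = 7*5715424 + 9321312 = 40007968 + 9321312
S(14,7) = 49329280


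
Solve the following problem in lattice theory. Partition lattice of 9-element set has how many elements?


B(n) = number of set partitions of an n-element set.
B(n) satisfies the recurrence: B(n+1) = sum_k C(n,k)*B(k).
B(9) = 21147


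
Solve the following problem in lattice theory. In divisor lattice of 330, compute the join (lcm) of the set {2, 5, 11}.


In a divisor lattice, join = lcm (least common multiple).
Compute lcm iteratively: start with first element, then lcm(current, next).
Elements: [2, 5, 11]
lcm(2,5) = 10
lcm(10,11) = 110
Final lcm = 110


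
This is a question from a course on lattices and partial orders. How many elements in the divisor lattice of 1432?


Divisors of 1432: [1, 2, 4, 8, 179, 358, 716, 1432]
Count: 8


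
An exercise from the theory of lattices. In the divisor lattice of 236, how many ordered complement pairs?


Complement pair (a,b): a meet b = bottom, a join b = top.
Here: gcd(a,b)=1 and lcm(a,b)=236, i.e. a*b=236 with a,b coprime.
Pairs found: (1,236), (4,59), (59,4), (236,1)
Total ordered pairs: 4


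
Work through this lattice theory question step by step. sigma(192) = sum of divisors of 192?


sigma(n) = sum of divisors.
Divisors of 192: [1, 2, 3, 4, 6, 8, 12, 16, 24, 32, 48, 64, 96, 192]
Sum = 508


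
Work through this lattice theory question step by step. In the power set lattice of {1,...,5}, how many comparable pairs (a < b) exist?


A comparable pair {a,b} has a < b or b < a in the order.
Count unordered pairs where one element is strictly below the other.
Examples: {{},{1}}, {{},{2}}, {{},{3}}, {{},{4}}, ...
Total comparable pairs: 211


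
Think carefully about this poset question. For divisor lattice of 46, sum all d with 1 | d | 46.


Interval [1,46] in divisors of 46: [1, 2, 23, 46]
Sum = 72


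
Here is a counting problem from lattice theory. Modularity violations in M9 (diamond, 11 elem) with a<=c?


Modular law: if a <= c then a v (b ^ c) = (a v b) ^ c.
Check all triples (a,b,c) with a <= c among 11 elements.
This lattice is modular (diamonds M_m and their chain-products are modular).
Total violating triples: 0


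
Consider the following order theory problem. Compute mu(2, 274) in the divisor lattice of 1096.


In a divisor lattice, mu(a,b) = mu(b/a) where mu is the classical Mobius function.
b/a = 274/2 = 137
Prime factorization of 137: primes [137]
137 is squarefree with 1 prime factor(s), so mu(137) = (-1)^1 = -1


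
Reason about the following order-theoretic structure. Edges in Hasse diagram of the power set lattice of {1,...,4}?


A cover relation a -< b holds when a < b with no c strictly between.
Cover relations:
  {} -< {1}
  {} -< {2}
  {} -< {3}
  {} -< {4}
  {1} -< {1,2}
  {1} -< {1,3}
  {1} -< {1,4}
  {2} -< {1,2}
  ...24 more
Total: 32


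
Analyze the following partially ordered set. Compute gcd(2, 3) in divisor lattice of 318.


In a divisor lattice, meet = gcd (greatest common divisor).
By Euclidean algorithm or factoring: gcd(2,3) = 1


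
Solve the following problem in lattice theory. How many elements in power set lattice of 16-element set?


Power set = 2^n.
2^16 = 65536


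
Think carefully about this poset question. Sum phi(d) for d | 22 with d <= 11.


Divisors of 22 up to 11: [1, 2, 11]
phi values: [1, 1, 10]
Sum = 12


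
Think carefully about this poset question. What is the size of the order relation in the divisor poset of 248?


The order relation is {(a,b) : a <= b}, reflexive so it includes (a,a).
Examples: (1,1), (1,124), (1,2), (1,248), (1,31), ...
Total ordered pairs: 30


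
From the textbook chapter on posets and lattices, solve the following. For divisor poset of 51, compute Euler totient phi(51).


phi(n) = n * prod_{p|n} (1 - 1/p).
Prime divisors of 51: [3, 17]
phi(51) = 51 * (1 - 1/3) * (1 - 1/17)
phi(51) = 32


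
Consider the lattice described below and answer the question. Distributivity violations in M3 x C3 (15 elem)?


Distributive law: a ^ (b v c) = (a ^ b) v (a ^ c).
Check all 15^3 = 3375 ordered triples (a,b,c).
  e.g. a=(a1,0), b=(a2,0), c=(a3,0): lhs=(a1,0) != rhs=(0,0)
  e.g. a=(a1,0), b=(a2,0), c=(a3,1): lhs=(a1,0) != rhs=(0,0)
Total violating triples: 162


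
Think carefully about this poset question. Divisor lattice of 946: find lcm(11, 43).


In a divisor lattice, join = lcm (least common multiple).
gcd(11,43) = 1
lcm(11,43) = 11*43/gcd = 473/1 = 473


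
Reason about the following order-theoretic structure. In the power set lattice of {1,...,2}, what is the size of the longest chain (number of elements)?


A chain is a totally ordered subset; we count the number of elements in a maximum chain.
Compute, for each element x, the size of the longest chain ending at x:
  {}: 1
  {1}: 2
  {2}: 2
  {1,2}: 3
A maximum chain: {} < {1} < {1,2}
Number of elements in the longest chain: 3


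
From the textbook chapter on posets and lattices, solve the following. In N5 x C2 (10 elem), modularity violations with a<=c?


Modular law: if a <= c then a v (b ^ c) = (a v b) ^ c.
Check all triples (a,b,c) with a <= c among 10 elements.
  e.g. a=(a,0), b=(c,0), c=(b,0): lhs=(a,0) != rhs=(b,0)
  e.g. a=(a,0), b=(c,1), c=(b,0): lhs=(a,0) != rhs=(b,0)
Total violating triples: 6


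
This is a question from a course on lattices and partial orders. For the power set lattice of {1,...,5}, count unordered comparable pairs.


A comparable pair {a,b} has a < b or b < a in the order.
Count unordered pairs where one element is strictly below the other.
Examples: {{},{1}}, {{},{2}}, {{},{3}}, {{},{4}}, ...
Total comparable pairs: 211


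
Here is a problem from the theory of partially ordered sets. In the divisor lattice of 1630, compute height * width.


Height = length of longest chain minus 1; width = size of largest antichain.
A maximum chain: 1 | 163 | 815 | 1630  (height 3).
A maximum antichain: {2, 5, 163}  (width 3).
Product = 3 * 3 = 9


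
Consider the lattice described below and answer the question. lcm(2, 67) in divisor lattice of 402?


Join=lcm.
gcd(2,67)=1
lcm=134


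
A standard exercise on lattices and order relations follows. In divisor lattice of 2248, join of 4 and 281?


In a divisor lattice, join = lcm (least common multiple).
gcd(4,281) = 1
lcm(4,281) = 4*281/gcd = 1124/1 = 1124


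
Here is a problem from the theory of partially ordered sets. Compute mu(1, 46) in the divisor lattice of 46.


In a divisor lattice, mu(a,b) = mu(b/a) where mu is the classical Mobius function.
b/a = 46/1 = 46
Prime factorization of 46: primes [2, 23]
46 is squarefree with 2 prime factor(s), so mu(46) = (-1)^2 = 1


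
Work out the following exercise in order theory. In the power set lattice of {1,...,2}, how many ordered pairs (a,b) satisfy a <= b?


The order relation is {(a,b) : a <= b}, reflexive so it includes (a,a).
Examples: ({},{}), ({},{1,2}), ({},{1}), ({},{2}), ({1,2},{1,2}), ...
Total ordered pairs: 9


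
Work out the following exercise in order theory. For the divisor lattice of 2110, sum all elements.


sigma(n) = sum of divisors.
Divisors of 2110: [1, 2, 5, 10, 211, 422, 1055, 2110]
Sum = 3816


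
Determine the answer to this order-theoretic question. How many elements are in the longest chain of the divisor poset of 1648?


A chain is a totally ordered subset; we count the number of elements in a maximum chain.
Compute, for each element x, the size of the longest chain ending at x:
  1: 1
  2: 2
  103: 2
  4: 3
  8: 4
  206: 3
  ...
A maximum chain: 1 < 2 < 4 < 8 < 16 < 1648
Number of elements in the longest chain: 6


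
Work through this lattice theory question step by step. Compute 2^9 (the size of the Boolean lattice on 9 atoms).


Power set = 2^n.
2^9 = 512


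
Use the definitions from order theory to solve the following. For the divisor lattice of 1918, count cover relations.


A cover relation a -< b holds when a < b with no c strictly between.
Cover relations:
  1 -< 2
  1 -< 7
  1 -< 137
  2 -< 14
  2 -< 274
  7 -< 14
  7 -< 959
  14 -< 1918
  ...4 more
Total: 12


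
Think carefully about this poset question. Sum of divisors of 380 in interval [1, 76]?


Interval [1,76] in divisors of 380: [1, 2, 4, 19, 38, 76]
Sum = 140


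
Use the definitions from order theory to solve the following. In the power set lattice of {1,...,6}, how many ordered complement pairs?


Complement pair (a,b): a meet b = bottom, a join b = top.
Here: A intersect B = {} and A union B = {1,...,6}.
Pairs found: ({},{1,2,3,4,5,6}), ({1},{2,3,4,5,6}), ({2},{1,3,4,5,6}), ({3},{1,2,4,5,6}), ... (60 more)
Total ordered pairs: 64


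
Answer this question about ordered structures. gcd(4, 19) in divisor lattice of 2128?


Meet=gcd.
gcd(4,19)=1


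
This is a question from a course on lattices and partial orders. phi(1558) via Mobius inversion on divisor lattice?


phi(n) = n * prod_{p|n} (1 - 1/p).
Prime divisors of 1558: [2, 19, 41]
phi(1558) = 1558 * (1 - 1/2) * (1 - 1/19) * (1 - 1/41)
phi(1558) = 720


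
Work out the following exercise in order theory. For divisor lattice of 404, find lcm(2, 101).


In a divisor lattice, join = lcm (least common multiple).
Compute lcm iteratively: start with first element, then lcm(current, next).
Elements: [2, 101]
lcm(2,101) = 202
Final lcm = 202


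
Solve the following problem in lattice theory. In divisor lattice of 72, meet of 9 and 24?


In a divisor lattice, meet = gcd (greatest common divisor).
By Euclidean algorithm or factoring: gcd(9,24) = 3


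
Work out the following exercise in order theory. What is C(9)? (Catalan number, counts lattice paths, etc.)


C(n) = C(2n, n) / (n+1).
C(18, 9) = 48620
C(9) = 48620 / 10 = 4862


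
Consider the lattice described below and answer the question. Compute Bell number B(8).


B(n) = number of set partitions of an n-element set.
B(n) satisfies the recurrence: B(n+1) = sum_k C(n,k)*B(k).
B(8) = 4140


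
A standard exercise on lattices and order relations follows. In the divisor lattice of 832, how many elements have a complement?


An element a is complemented if some b has a meet b = bottom, a join b = top.
a is complemented iff gcd(a, n/a)=1, i.e. a is a unitary divisor of 832.
Complemented elements: 1, 13, 64, 832
Count: 4


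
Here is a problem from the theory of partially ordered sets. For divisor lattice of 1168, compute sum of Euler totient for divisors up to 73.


Divisors of 1168 up to 73: [1, 2, 4, 8, 16, 73]
phi values: [1, 1, 2, 4, 8, 72]
Sum = 88


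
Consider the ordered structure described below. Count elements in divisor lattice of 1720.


Divisors of 1720: [1, 2, 4, 5, 8, 10, 20, 40, 43, 86, 172, 215, 344, 430, 860, 1720]
Count: 16


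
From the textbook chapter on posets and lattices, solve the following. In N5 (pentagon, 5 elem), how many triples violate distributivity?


Distributive law: a ^ (b v c) = (a ^ b) v (a ^ c).
Check all 5^3 = 125 ordered triples (a,b,c).
  e.g. a=b, b=a, c=c: lhs=b != rhs=a
  e.g. a=b, b=c, c=a: lhs=b != rhs=a
Total violating triples: 2


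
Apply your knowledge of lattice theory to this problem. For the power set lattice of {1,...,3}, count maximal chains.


A maximal chain goes from the minimum element to a maximal element via cover relations.
Counting all min-to-max paths in the cover graph.
Total maximal chains: 6


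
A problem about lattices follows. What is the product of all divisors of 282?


Divisors of 282: [1, 2, 3, 6, 47, 94, 141, 282]
Product = n^(d(n)/2) = 282^(8/2)
Product = 6324066576


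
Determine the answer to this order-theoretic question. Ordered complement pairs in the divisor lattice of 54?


Complement pair (a,b): a meet b = bottom, a join b = top.
Here: gcd(a,b)=1 and lcm(a,b)=54, i.e. a*b=54 with a,b coprime.
Pairs found: (1,54), (2,27), (27,2), (54,1)
Total ordered pairs: 4


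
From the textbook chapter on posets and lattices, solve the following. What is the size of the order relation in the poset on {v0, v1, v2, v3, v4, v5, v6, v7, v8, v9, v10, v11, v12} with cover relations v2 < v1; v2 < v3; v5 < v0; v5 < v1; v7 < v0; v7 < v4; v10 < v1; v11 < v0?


The order relation is {(a,b) : a <= b}, reflexive so it includes (a,a).
Examples: (v0,v0), (v1,v1), (v10,v1), (v10,v10), (v11,v0), ...
Total ordered pairs: 21


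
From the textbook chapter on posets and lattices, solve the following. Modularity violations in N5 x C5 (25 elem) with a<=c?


Modular law: if a <= c then a v (b ^ c) = (a v b) ^ c.
Check all triples (a,b,c) with a <= c among 25 elements.
  e.g. a=(a,0), b=(c,0), c=(b,0): lhs=(a,0) != rhs=(b,0)
  e.g. a=(a,0), b=(c,1), c=(b,0): lhs=(a,0) != rhs=(b,0)
Total violating triples: 75


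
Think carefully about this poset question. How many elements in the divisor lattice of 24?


Divisors of 24: [1, 2, 3, 4, 6, 8, 12, 24]
Count: 8


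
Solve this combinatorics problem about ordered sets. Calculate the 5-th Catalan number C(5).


C(n) = C(2n, n) / (n+1).
C(10, 5) = 252
C(5) = 252 / 6 = 42


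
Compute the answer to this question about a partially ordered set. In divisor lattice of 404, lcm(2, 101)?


Join=lcm.
gcd(2,101)=1
lcm=202


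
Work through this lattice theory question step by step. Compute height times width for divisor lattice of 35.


Height = length of longest chain minus 1; width = size of largest antichain.
A maximum chain: 1 | 7 | 35  (height 2).
A maximum antichain: {5, 7}  (width 2).
Product = 2 * 2 = 4


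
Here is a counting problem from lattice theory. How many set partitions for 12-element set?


B(n) = number of set partitions of an n-element set.
B(n) satisfies the recurrence: B(n+1) = sum_k C(n,k)*B(k).
B(12) = 4213597


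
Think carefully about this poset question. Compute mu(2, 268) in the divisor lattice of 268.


In a divisor lattice, mu(a,b) = mu(b/a) where mu is the classical Mobius function.
b/a = 268/2 = 134
Prime factorization of 134: primes [2, 67]
134 is squarefree with 2 prime factor(s), so mu(134) = (-1)^2 = 1


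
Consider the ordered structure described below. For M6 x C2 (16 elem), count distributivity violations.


Distributive law: a ^ (b v c) = (a ^ b) v (a ^ c).
Check all 16^3 = 4096 ordered triples (a,b,c).
  e.g. a=(a1,0), b=(a2,0), c=(a3,0): lhs=(a1,0) != rhs=(0,0)
  e.g. a=(a1,0), b=(a2,0), c=(a3,1): lhs=(a1,0) != rhs=(0,0)
Total violating triples: 960


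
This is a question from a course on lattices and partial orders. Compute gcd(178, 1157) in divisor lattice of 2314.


In a divisor lattice, meet = gcd (greatest common divisor).
By Euclidean algorithm or factoring: gcd(178,1157) = 89


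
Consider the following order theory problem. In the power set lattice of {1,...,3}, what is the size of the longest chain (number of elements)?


A chain is a totally ordered subset; we count the number of elements in a maximum chain.
Compute, for each element x, the size of the longest chain ending at x:
  {}: 1
  {1}: 2
  {2}: 2
  {3}: 2
  {1,2}: 3
  {1,3}: 3
  ...
A maximum chain: {} < {1} < {1,2} < {1,2,3}
Number of elements in the longest chain: 4


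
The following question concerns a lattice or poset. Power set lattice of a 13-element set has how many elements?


Power set = 2^n.
2^13 = 8192


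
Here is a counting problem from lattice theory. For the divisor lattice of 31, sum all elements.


sigma(n) = sum of divisors.
Divisors of 31: [1, 31]
Sum = 32


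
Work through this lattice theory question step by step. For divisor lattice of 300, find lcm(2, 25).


In a divisor lattice, join = lcm (least common multiple).
Compute lcm iteratively: start with first element, then lcm(current, next).
Elements: [2, 25]
lcm(2,25) = 50
Final lcm = 50


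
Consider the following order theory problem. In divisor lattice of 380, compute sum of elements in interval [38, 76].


Interval [38,76] in divisors of 380: [38, 76]
Sum = 114


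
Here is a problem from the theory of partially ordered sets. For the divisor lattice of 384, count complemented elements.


An element a is complemented if some b has a meet b = bottom, a join b = top.
a is complemented iff gcd(a, n/a)=1, i.e. a is a unitary divisor of 384.
Complemented elements: 1, 3, 128, 384
Count: 4


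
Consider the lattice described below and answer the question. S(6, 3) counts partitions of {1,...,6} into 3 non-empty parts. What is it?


S(n,k) = k*S(n-1,k) + S(n-1,k-1).
S(5,3) = 25, S(5,2) = 15
S(6,3) = 3*25 + 15 = 75 + 15
S(6,3) = 90


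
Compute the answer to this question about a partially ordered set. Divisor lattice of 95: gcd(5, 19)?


Meet=gcd.
gcd(5,19)=1


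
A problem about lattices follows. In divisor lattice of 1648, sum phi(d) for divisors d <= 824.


Divisors of 1648 up to 824: [1, 2, 4, 8, 16, 103, 206, 412, 824]
phi values: [1, 1, 2, 4, 8, 102, 102, 204, 408]
Sum = 832


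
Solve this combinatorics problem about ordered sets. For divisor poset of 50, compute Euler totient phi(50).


phi(n) = n * prod_{p|n} (1 - 1/p).
Prime divisors of 50: [2, 5]
phi(50) = 50 * (1 - 1/2) * (1 - 1/5)
phi(50) = 20


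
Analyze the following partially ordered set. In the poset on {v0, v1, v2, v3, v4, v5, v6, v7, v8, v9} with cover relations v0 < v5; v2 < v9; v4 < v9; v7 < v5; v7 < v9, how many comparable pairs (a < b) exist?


A comparable pair {a,b} has a < b or b < a in the order.
Count unordered pairs where one element is strictly below the other.
Examples: {v0,v5}, {v2,v9}, {v4,v9}, {v5,v7}, ...
Total comparable pairs: 5


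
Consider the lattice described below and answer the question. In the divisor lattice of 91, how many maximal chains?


A maximal chain goes from the minimum element to a maximal element via cover relations.
Counting all min-to-max paths in the cover graph.
Total maximal chains: 2


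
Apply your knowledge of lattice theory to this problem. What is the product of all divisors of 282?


Divisors of 282: [1, 2, 3, 6, 47, 94, 141, 282]
Product = n^(d(n)/2) = 282^(8/2)
Product = 6324066576


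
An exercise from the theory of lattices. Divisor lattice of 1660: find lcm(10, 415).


In a divisor lattice, join = lcm (least common multiple).
gcd(10,415) = 5
lcm(10,415) = 10*415/gcd = 4150/5 = 830


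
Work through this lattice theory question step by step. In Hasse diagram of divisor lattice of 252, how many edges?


A cover relation a -< b holds when a < b with no c strictly between.
Cover relations:
  1 -< 2
  1 -< 3
  1 -< 7
  2 -< 4
  2 -< 6
  2 -< 14
  3 -< 6
  3 -< 9
  ...25 more
Total: 33


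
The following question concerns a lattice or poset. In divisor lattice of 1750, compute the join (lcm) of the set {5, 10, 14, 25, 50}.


In a divisor lattice, join = lcm (least common multiple).
Compute lcm iteratively: start with first element, then lcm(current, next).
Elements: [5, 10, 14, 25, 50]
lcm(5,10) = 10
lcm(10,14) = 70
lcm(70,25) = 350
lcm(350,50) = 350
Final lcm = 350


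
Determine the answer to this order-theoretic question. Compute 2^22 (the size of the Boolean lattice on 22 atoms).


Power set = 2^n.
2^22 = 4194304


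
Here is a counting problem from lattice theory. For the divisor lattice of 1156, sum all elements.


sigma(n) = sum of divisors.
Divisors of 1156: [1, 2, 4, 17, 34, 68, 289, 578, 1156]
Sum = 2149


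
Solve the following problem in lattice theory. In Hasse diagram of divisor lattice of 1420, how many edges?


A cover relation a -< b holds when a < b with no c strictly between.
Cover relations:
  1 -< 2
  1 -< 5
  1 -< 71
  2 -< 4
  2 -< 10
  2 -< 142
  4 -< 20
  4 -< 284
  ...12 more
Total: 20


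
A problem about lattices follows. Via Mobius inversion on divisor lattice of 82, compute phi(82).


phi(n) = n * prod_{p|n} (1 - 1/p).
Prime divisors of 82: [2, 41]
phi(82) = 82 * (1 - 1/2) * (1 - 1/41)
phi(82) = 40


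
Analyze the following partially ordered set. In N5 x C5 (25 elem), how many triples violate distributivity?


Distributive law: a ^ (b v c) = (a ^ b) v (a ^ c).
Check all 25^3 = 15625 ordered triples (a,b,c).
  e.g. a=(b,0), b=(a,0), c=(c,0): lhs=(b,0) != rhs=(a,0)
  e.g. a=(b,0), b=(a,0), c=(c,1): lhs=(b,0) != rhs=(a,0)
Total violating triples: 250


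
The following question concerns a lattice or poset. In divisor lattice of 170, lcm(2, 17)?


Join=lcm.
gcd(2,17)=1
lcm=34


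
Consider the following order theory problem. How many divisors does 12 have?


Divisors of 12: [1, 2, 3, 4, 6, 12]
Count: 6


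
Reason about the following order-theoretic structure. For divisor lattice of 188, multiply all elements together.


Divisors of 188: [1, 2, 4, 47, 94, 188]
Product = n^(d(n)/2) = 188^(6/2)
Product = 6644672


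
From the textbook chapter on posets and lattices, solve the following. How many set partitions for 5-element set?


B(n) = number of set partitions of an n-element set.
B(n) satisfies the recurrence: B(n+1) = sum_k C(n,k)*B(k).
B(5) = 52


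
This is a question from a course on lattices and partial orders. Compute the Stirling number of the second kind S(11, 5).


S(n,k) = k*S(n-1,k) + S(n-1,k-1).
S(10,5) = 42525, S(10,4) = 34105
S(11,5) = 5*42525 + 34105 = 212625 + 34105
S(11,5) = 246730


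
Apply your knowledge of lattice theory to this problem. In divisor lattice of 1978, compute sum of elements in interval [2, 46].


Interval [2,46] in divisors of 1978: [2, 46]
Sum = 48


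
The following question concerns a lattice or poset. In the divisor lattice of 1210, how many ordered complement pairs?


Complement pair (a,b): a meet b = bottom, a join b = top.
Here: gcd(a,b)=1 and lcm(a,b)=1210, i.e. a*b=1210 with a,b coprime.
Pairs found: (1,1210), (2,605), (5,242), (10,121), ... (4 more)
Total ordered pairs: 8


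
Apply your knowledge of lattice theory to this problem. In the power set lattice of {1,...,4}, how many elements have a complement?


An element a is complemented if some b has a meet b = bottom, a join b = top.
every subset A has complement S\A, so all elements are complemented.
Complemented elements: {}, {1}, {2}, {3}, {4}, {1,2}, ... (10 more)
Count: 16


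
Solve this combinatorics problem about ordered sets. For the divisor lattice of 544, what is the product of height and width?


Height = length of longest chain minus 1; width = size of largest antichain.
A maximum chain: 1 | 17 | 34 | 68 | 136 | 272 | 544  (height 6).
A maximum antichain: {2, 17}  (width 2).
Product = 6 * 2 = 12


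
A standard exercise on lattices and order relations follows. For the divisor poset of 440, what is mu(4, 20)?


In a divisor lattice, mu(a,b) = mu(b/a) where mu is the classical Mobius function.
b/a = 20/4 = 5
Prime factorization of 5: primes [5]
5 is squarefree with 1 prime factor(s), so mu(5) = (-1)^1 = -1


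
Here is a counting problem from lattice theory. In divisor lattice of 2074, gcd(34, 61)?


Meet=gcd.
gcd(34,61)=1


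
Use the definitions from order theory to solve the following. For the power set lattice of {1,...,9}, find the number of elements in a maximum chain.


A chain is a totally ordered subset; we count the number of elements in a maximum chain.
Compute, for each element x, the size of the longest chain ending at x:
  {}: 1
  {1}: 2
  {2}: 2
  {3}: 2
  {4}: 2
  {5}: 2
  ...
A maximum chain: {} < {1} < {1,2} < {1,2,3} < {1,2,3,4} < {1,2,3,4,5} < {1,2,3,4,5,6} < {1,2,3,4,5,6,7} < {1,2,3,4,5,6,7,8} < {1,2,3,4,5,6,7,8,9}
Number of elements in the longest chain: 10
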